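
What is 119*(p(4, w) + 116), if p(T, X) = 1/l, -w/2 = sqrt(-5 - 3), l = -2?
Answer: 27489/2 ≈ 13745.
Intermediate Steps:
w = -4*I*sqrt(2) (w = -2*sqrt(-5 - 3) = -4*I*sqrt(2) ≈ -5.6569*I)
p(T, X) = -1/2 (p(T, X) = 1/(-2) = -1/2)
119*(p(4, w) + 116) = 119*(-1/2 + 116) = 119*(231/2) = 27489/2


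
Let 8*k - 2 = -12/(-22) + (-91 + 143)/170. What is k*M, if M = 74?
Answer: 49321/1870 ≈ 26.375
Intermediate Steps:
k = 1333/3740 (k = 1/4 + (-12/(-22) + (-91 + 143)/170)/8 = 1/4 + (-12*(-1/22) + 52*(1/170))/8 = 1/4 + (6/11 + 26/85)/8 = 1/4 + (1/8)*(796/935) = 1/4 + 199/1870 = 1333/3740 ≈ 0.35642)
k*M = (1333/3740)*74 = 49321/1870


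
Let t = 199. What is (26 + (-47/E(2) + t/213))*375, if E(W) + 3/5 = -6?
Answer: 9974000/781 ≈ 12771.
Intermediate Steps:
E(W) = -33/5 (E(W) = -⅗ - 6 = -33/5)
(26 + (-47/E(2) + t/213))*375 = (26 + (-47/(-33/5) + 199/213))*375 = (26 + (-47*(-5/33) + 199*(1/213)))*375 = (26 + (235/33 + 199/213))*375 = (26 + 18874/2343)*375 = (79792/2343)*375 = 9974000/781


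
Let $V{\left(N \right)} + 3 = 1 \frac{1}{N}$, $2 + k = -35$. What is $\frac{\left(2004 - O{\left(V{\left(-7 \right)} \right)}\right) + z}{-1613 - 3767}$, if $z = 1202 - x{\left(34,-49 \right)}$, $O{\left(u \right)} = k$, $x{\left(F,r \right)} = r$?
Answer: $- \frac{823}{1345} \approx -0.6119$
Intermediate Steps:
$k = -37$ ($k = -2 - 35 = -37$)
$V{\left(N \right)} = -3 + \frac{1}{N}$ ($V{\left(N \right)} = -3 + 1 \frac{1}{N} = -3 + \frac{1}{N}$)
$O{\left(u \right)} = -37$
$z = 1251$ ($z = 1202 - -49 = 1202 + 49 = 1251$)
$\frac{\left(2004 - O{\left(V{\left(-7 \right)} \right)}\right) + z}{-1613 - 3767} = \frac{\left(2004 - -37\right) + 1251}{-1613 - 3767} = \frac{\left(2004 + 37\right) + 1251}{-5380} = \left(2041 + 1251\right) \left(- \frac{1}{5380}\right) = 3292 \left(- \frac{1}{5380}\right) = - \frac{823}{1345}$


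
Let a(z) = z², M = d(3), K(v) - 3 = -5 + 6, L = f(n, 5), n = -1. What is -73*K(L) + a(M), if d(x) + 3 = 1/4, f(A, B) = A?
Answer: -4551/16 ≈ -284.44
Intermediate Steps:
L = -1
K(v) = 4 (K(v) = 3 + (-5 + 6) = 3 + 1 = 4)
d(x) = -11/4 (d(x) = -3 + 1/4 = -3 + ¼ = -11/4)
M = -11/4 ≈ -2.7500
-73*K(L) + a(M) = -73*4 + (-11/4)² = -292 + 121/16 = -4551/16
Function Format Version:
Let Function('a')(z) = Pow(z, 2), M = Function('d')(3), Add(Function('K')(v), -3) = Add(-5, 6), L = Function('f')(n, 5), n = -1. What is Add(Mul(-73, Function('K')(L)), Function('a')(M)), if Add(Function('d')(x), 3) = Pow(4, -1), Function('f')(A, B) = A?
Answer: Rational(-4551, 16) ≈ -284.44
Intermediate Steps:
L = -1
Function('K')(v) = 4 (Function('K')(v) = Add(3, Add(-5, 6)) = Add(3, 1) = 4)
Function('d')(x) = Rational(-11, 4) (Function('d')(x) = Add(-3, Pow(4, -1)) = Add(-3, Rational(1, 4)) = Rational(-11, 4))
M = Rational(-11, 4) ≈ -2.7500
Add(Mul(-73, Function('K')(L)), Function('a')(M)) = Add(Mul(-73, 4), Pow(Rational(-11, 4), 2)) = Add(-292, Rational(121, 16)) = Rational(-4551, 16)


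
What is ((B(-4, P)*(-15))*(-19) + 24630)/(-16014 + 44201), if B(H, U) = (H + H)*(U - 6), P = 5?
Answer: 26910/28187 ≈ 0.95470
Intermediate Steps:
B(H, U) = 2*H*(-6 + U) (B(H, U) = (2*H)*(-6 + U) = 2*H*(-6 + U))
((B(-4, P)*(-15))*(-19) + 24630)/(-16014 + 44201) = (((2*(-4)*(-6 + 5))*(-15))*(-19) + 24630)/(-16014 + 44201) = (((2*(-4)*(-1))*(-15))*(-19) + 24630)/28187 = ((8*(-15))*(-19) + 24630)*(1/28187) = (-120*(-19) + 24630)*(1/28187) = (2280 + 24630)*(1/28187) = 26910*(1/28187) = 26910/28187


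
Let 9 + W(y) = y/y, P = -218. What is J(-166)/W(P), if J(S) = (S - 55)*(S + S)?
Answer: -18343/2 ≈ -9171.5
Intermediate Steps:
W(y) = -8 (W(y) = -9 + y/y = -9 + 1 = -8)
J(S) = 2*S*(-55 + S) (J(S) = (-55 + S)*(2*S) = 2*S*(-55 + S))
J(-166)/W(P) = (2*(-166)*(-55 - 166))/(-8) = (2*(-166)*(-221))*(-⅛) = 73372*(-⅛) = -18343/2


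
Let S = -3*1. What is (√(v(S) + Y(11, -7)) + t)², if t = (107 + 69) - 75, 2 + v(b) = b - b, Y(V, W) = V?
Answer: 10816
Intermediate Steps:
S = -3
v(b) = -2 (v(b) = -2 + (b - b) = -2 + 0 = -2)
t = 101 (t = 176 - 75 = 101)
(√(v(S) + Y(11, -7)) + t)² = (√(-2 + 11) + 101)² = (√9 + 101)² = (3 + 101)² = 104² = 10816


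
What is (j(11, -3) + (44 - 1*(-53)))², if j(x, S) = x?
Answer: 11664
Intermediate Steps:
(j(11, -3) + (44 - 1*(-53)))² = (11 + (44 - 1*(-53)))² = (11 + (44 + 53))² = (11 + 97)² = 108² = 11664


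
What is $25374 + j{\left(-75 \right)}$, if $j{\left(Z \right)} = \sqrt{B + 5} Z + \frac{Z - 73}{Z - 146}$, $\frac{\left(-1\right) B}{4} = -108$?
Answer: $\frac{5607802}{221} - 75 \sqrt{437} \approx 23807.0$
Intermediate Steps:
$B = 432$ ($B = \left(-4\right) \left(-108\right) = 432$)
$j{\left(Z \right)} = Z \sqrt{437} + \frac{-73 + Z}{-146 + Z}$ ($j{\left(Z \right)} = \sqrt{432 + 5} Z + \frac{Z - 73}{Z - 146} = \sqrt{437} Z + \frac{-73 + Z}{-146 + Z} = Z \sqrt{437} + \frac{-73 + Z}{-146 + Z}$)
$25374 + j{\left(-75 \right)} = 25374 + \frac{-73 - 75 + \sqrt{437} \left(-75\right)^{2} - - 10950 \sqrt{437}}{-146 - 75} = 25374 + \frac{-73 - 75 + \sqrt{437} \cdot 5625 + 10950 \sqrt{437}}{-221} = 25374 - \frac{-73 - 75 + 5625 \sqrt{437} + 10950 \sqrt{437}}{221} = 25374 - \frac{-148 + 16575 \sqrt{437}}{221} = 25374 + \left(\frac{148}{221} - 75 \sqrt{437}\right) = \frac{5607802}{221} - 75 \sqrt{437}$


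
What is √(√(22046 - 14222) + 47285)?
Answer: √(47285 + 4*√489) ≈ 217.65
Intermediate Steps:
√(√(22046 - 14222) + 47285) = √(√7824 + 47285) = √(4*√489 + 47285) = √(47285 + 4*√489)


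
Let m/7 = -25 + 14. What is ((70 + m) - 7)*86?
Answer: -1204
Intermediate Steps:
m = -77 (m = 7*(-25 + 14) = 7*(-11) = -77)
((70 + m) - 7)*86 = ((70 - 77) - 7)*86 = (-7 - 7)*86 = -14*86 = -1204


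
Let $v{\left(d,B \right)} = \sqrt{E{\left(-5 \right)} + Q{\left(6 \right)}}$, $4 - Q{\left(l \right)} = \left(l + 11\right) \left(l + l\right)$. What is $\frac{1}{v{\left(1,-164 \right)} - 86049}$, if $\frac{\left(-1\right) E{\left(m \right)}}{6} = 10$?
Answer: $- \frac{86049}{7404430661} - \frac{2 i \sqrt{65}}{7404430661} \approx -1.1621 \cdot 10^{-5} - 2.1777 \cdot 10^{-9} i$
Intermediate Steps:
$E{\left(m \right)} = -60$ ($E{\left(m \right)} = \left(-6\right) 10 = -60$)
$Q{\left(l \right)} = 4 - 2 l \left(11 + l\right)$ ($Q{\left(l \right)} = 4 - \left(l + 11\right) \left(l + l\right) = 4 - \left(11 + l\right) 2 l = 4 - 2 l \left(11 + l\right)$)
$v{\left(d,B \right)} = 2 i \sqrt{65}$ ($v{\left(d,B \right)} = \sqrt{-60 - \left(128 + 72\right)} = \sqrt{-60 - 200} = \sqrt{-260} = 2 i \sqrt{65}$)
$\frac{1}{v{\left(1,-164 \right)} - 86049} = \frac{1}{2 i \sqrt{65} - 86049} = \frac{1}{-86049 + 2 i \sqrt{65}}$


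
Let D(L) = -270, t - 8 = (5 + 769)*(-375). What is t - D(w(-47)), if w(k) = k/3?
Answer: -289972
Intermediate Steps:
t = -290242 (t = 8 + (5 + 769)*(-375) = 8 + 774*(-375) = 8 - 290250 = -290242)
w(k) = k/3 (w(k) = k*(1/3) = k/3)
t - D(w(-47)) = -290242 - 1*(-270) = -290242 + 270 = -289972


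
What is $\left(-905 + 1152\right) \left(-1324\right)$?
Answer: $-327028$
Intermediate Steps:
$\left(-905 + 1152\right) \left(-1324\right) = 247 \left(-1324\right) = -327028$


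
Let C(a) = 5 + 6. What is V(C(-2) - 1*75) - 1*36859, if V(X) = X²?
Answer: -32763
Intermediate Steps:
C(a) = 11
V(C(-2) - 1*75) - 1*36859 = (11 - 1*75)² - 1*36859 = (11 - 75)² - 36859 = (-64)² - 36859 = 4096 - 36859 = -32763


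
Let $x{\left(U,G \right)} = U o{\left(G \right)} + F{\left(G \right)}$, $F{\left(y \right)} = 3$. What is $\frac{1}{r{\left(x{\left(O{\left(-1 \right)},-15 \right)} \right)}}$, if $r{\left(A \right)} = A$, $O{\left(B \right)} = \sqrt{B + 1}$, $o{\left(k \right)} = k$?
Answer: $\frac{1}{3} \approx 0.33333$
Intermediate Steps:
$O{\left(B \right)} = \sqrt{1 + B}$
$x{\left(U,G \right)} = 3 + G U$ ($x{\left(U,G \right)} = U G + 3 = G U + 3 = 3 + G U$)
$\frac{1}{r{\left(x{\left(O{\left(-1 \right)},-15 \right)} \right)}} = \frac{1}{3 - 15 \sqrt{1 - 1}} = \frac{1}{3 - 15 \sqrt{0}} = \frac{1}{3 - 0} = \frac{1}{3 + 0} = \frac{1}{3}$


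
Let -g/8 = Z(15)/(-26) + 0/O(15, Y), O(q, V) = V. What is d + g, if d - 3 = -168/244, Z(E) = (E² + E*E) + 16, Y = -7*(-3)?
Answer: 115537/793 ≈ 145.70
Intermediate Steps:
Y = 21
Z(E) = 16 + 2*E² (Z(E) = (E² + E²) + 16 = 2*E² + 16 = 16 + 2*E²)
d = 141/61 (d = 3 - 168/244 = 3 - 168*1/244 = 3 - 42/61 = 141/61 ≈ 2.3115)
g = 1864/13 (g = -8*((16 + 2*15²)/(-26) + 0/21) = -8*((16 + 2*225)*(-1/26) + 0*(1/21)) = -8*((16 + 450)*(-1/26) + 0) = -8*(466*(-1/26) + 0) = -8*(-233/13 + 0) = -8*(-233/13) = 1864/13 ≈ 143.38)
d + g = 141/61 + 1864/13 = 115537/793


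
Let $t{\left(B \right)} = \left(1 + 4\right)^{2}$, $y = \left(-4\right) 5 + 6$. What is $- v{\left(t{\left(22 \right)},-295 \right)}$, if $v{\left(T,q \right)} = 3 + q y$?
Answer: $-4133$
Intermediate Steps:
$y = -14$ ($y = -20 + 6 = -14$)
$t{\left(B \right)} = 25$ ($t{\left(B \right)} = 5^{2} = 25$)
$v{\left(T,q \right)} = 3 - 14 q$ ($v{\left(T,q \right)} = 3 + q \left(-14\right) = 3 - 14 q$)
$- v{\left(t{\left(22 \right)},-295 \right)} = - (3 - -4130) = - (3 + 4130) = \left(-1\right) 4133 = -4133$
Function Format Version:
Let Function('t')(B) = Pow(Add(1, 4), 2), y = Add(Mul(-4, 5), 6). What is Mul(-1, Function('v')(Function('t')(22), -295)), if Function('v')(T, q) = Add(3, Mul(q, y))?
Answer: -4133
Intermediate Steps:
y = -14 (y = Add(-20, 6) = -14)
Function('t')(B) = 25 (Function('t')(B) = Pow(5, 2) = 25)
Function('v')(T, q) = Add(3, Mul(-14, q)) (Function('v')(T, q) = Add(3, Mul(q, -14)) = Add(3, Mul(-14, q)))
Mul(-1, Function('v')(Function('t')(22), -295)) = Mul(-1, Add(3, Mul(-14, -295))) = Mul(-1, Add(3, 4130)) = Mul(-1, 4133) = -4133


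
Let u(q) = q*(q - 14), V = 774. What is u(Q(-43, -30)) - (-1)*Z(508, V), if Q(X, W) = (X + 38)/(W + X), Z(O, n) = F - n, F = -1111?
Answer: -10050250/5329 ≈ -1886.0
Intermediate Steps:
Z(O, n) = -1111 - n
Q(X, W) = (38 + X)/(W + X)
u(q) = q*(-14 + q)
u(Q(-43, -30)) - (-1)*Z(508, V) = ((38 - 43)/(-30 - 43))*(-14 + (38 - 43)/(-30 - 43)) - (-1)*(-1111 - 1*774) = (-5/(-73))*(-14 - 5/(-73)) - (-1)*(-1111 - 774) = (-1/73*(-5))*(-14 - 1/73*(-5)) - (-1)*(-1885) = 5*(-14 + 5/73)/73 - 1*1885 = (5/73)*(-1017/73) - 1885 = -5085/5329 - 1885 = -10050250/5329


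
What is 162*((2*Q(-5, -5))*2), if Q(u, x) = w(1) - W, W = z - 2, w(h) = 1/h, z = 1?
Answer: 1296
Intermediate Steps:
W = -1 (W = 1 - 2 = -1)
Q(u, x) = 2 (Q(u, x) = 1/1 - 1*(-1) = 1 + 1 = 2)
162*((2*Q(-5, -5))*2) = 162*((2*2)*2) = 162*(4*2) = 162*8 = 1296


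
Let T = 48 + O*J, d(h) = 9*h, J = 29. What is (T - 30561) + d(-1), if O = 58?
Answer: -28840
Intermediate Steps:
T = 1730 (T = 48 + 58*29 = 48 + 1682 = 1730)
(T - 30561) + d(-1) = (1730 - 30561) + 9*(-1) = -28831 - 9 = -28840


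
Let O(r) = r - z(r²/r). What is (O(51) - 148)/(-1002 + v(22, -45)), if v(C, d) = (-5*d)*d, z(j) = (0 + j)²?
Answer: 2698/11127 ≈ 0.24247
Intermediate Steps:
z(j) = j²
O(r) = r - r² (O(r) = r - (r²/r)² = r - r²)
v(C, d) = -5*d²
(O(51) - 148)/(-1002 + v(22, -45)) = (51*(1 - 1*51) - 148)/(-1002 - 5*(-45)²) = (51*(1 - 51) - 148)/(-1002 - 5*2025) = (51*(-50) - 148)/(-1002 - 10125) = (-2550 - 148)/(-11127) = -2698*(-1/11127) = 2698/11127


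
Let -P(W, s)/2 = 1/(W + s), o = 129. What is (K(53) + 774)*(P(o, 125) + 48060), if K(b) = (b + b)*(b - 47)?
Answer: 8606102790/127 ≈ 6.7765e+7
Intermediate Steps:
K(b) = 2*b*(-47 + b) (K(b) = (2*b)*(-47 + b) = 2*b*(-47 + b))
P(W, s) = -2/(W + s)
(K(53) + 774)*(P(o, 125) + 48060) = (2*53*(-47 + 53) + 774)*(-2/(129 + 125) + 48060) = (2*53*6 + 774)*(-2/254 + 48060) = (636 + 774)*(-2*1/254 + 48060) = 1410*(-1/127 + 48060) = 1410*(6103619/127) = 8606102790/127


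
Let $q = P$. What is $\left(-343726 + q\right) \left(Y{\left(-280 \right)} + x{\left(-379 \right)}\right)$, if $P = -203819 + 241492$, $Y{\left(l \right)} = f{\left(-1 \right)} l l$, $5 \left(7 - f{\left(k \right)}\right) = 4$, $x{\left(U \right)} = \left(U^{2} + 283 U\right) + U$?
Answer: $-159785680505$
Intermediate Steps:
$x{\left(U \right)} = U^{2} + 284 U$
$f{\left(k \right)} = \frac{31}{5}$ ($f{\left(k \right)} = 7 - \frac{4}{5} = \frac{31}{5}$)
$Y{\left(l \right)} = \frac{31 l^{2}}{5}$ ($Y{\left(l \right)} = \frac{31 l}{5} l = \frac{31 l^{2}}{5}$)
$P = 37673$
$q = 37673$
$\left(-343726 + q\right) \left(Y{\left(-280 \right)} + x{\left(-379 \right)}\right) = \left(-343726 + 37673\right) \left(\frac{31 \left(-280\right)^{2}}{5} - 379 \left(284 - 379\right)\right) = - 306053 \left(\frac{31}{5} \cdot 78400 - -36005\right) = - 306053 \left(486080 + 36005\right) = \left(-306053\right) 522085 = -159785680505$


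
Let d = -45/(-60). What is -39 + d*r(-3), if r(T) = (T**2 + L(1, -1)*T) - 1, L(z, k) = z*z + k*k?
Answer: -75/2 ≈ -37.500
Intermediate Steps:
d = 3/4 (d = -45*(-1/60) = 3/4 ≈ 0.75000)
L(z, k) = k**2 + z**2 (L(z, k) = z**2 + k**2 = k**2 + z**2)
r(T) = -1 + T**2 + 2*T (r(T) = (T**2 + ((-1)**2 + 1**2)*T) - 1 = (T**2 + (1 + 1)*T) - 1 = (T**2 + 2*T) - 1 = -1 + T**2 + 2*T)
-39 + d*r(-3) = -39 + 3*(-1 + (-3)**2 + 2*(-3))/4 = -39 + 3*(-1 + 9 - 6)/4 = -39 + (3/4)*2 = -39 + 3/2 = -75/2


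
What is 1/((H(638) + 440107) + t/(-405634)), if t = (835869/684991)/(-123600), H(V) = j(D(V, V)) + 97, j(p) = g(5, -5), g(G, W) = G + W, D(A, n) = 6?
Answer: 11447652338912800/5039302350198770489823 ≈ 2.2717e-6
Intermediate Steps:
j(p) = 0 (j(p) = 5 - 5 = 0)
H(V) = 97 (H(V) = 0 + 97 = 97)
t = -278623/28221629200 (t = (835869*(1/684991))*(-1/123600) = (835869/684991)*(-1/123600) = -278623/28221629200 ≈ -9.8727e-6)
1/((H(638) + 440107) + t/(-405634)) = 1/((97 + 440107) - 278623/28221629200/(-405634)) = 1/(440204 - 278623/28221629200*(-1/405634)) = 1/(440204 + 278623/11447652338912800) = 1/(5039302350198770489823/11447652338912800) = 11447652338912800/5039302350198770489823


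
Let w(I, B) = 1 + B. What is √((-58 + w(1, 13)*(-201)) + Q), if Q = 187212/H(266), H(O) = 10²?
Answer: I*√24997/5 ≈ 31.621*I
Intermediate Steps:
H(O) = 100
Q = 46803/25 (Q = 187212/100 = 187212*(1/100) = 46803/25 ≈ 1872.1)
√((-58 + w(1, 13)*(-201)) + Q) = √((-58 + (1 + 13)*(-201)) + 46803/25) = √((-58 + 14*(-201)) + 46803/25) = √((-58 - 2814) + 46803/25) = √(-2872 + 46803/25) = √(-24997/25) = I*√24997/5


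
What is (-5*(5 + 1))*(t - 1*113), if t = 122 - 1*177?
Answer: 5040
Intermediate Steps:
t = -55 (t = 122 - 177 = -55)
(-5*(5 + 1))*(t - 1*113) = (-5*(5 + 1))*(-55 - 1*113) = (-5*6)*(-55 - 113) = -30*(-168) = 5040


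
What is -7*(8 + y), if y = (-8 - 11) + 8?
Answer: 21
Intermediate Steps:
y = -11 (y = -19 + 8 = -11)
-7*(8 + y) = -7*(8 - 11) = -7*(-3) = 21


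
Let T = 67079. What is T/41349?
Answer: 67079/41349 ≈ 1.6223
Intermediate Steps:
T/41349 = 67079/41349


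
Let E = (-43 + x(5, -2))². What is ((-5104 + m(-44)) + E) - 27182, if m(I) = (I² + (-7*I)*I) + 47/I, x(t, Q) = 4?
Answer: -1864811/44 ≈ -42382.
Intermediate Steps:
m(I) = -6*I² + 47/I (m(I) = (I² - 7*I²) + 47/I = -6*I² + 47/I)
E = 1521 (E = (-43 + 4)² = (-39)² = 1521)
((-5104 + m(-44)) + E) - 27182 = ((-5104 + (47 - 6*(-44)³)/(-44)) + 1521) - 27182 = ((-5104 - (47 - 6*(-85184))/44) + 1521) - 27182 = ((-5104 - (47 + 511104)/44) + 1521) - 27182 = ((-5104 - 1/44*511151) + 1521) - 27182 = ((-5104 - 511151/44) + 1521) - 27182 = (-735727/44 + 1521) - 27182 = -668803/44 - 27182 = -1864811/44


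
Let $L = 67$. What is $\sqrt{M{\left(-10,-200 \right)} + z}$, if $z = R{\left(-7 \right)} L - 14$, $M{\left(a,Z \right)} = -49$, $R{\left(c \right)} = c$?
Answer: $2 i \sqrt{133} \approx 23.065 i$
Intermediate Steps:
$z = -483$ ($z = \left(-7\right) 67 - 14 = -469 - 14 = -483$)
$\sqrt{M{\left(-10,-200 \right)} + z} = \sqrt{-49 - 483} = \sqrt{-532} = 2 i \sqrt{133}$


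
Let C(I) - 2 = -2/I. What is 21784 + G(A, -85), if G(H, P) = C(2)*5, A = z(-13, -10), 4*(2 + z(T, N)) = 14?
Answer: 21789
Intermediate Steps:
z(T, N) = 3/2 (z(T, N) = -2 + (¼)*14 = -2 + 7/2 = 3/2)
C(I) = 2 - 2/I
A = 3/2 ≈ 1.5000
G(H, P) = 5 (G(H, P) = (2 - 2/2)*5 = (2 - 2*½)*5 = (2 - 1)*5 = 1*5 = 5)
21784 + G(A, -85) = 21784 + 5 = 21789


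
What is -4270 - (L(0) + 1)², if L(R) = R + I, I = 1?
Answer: -4274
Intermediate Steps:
L(R) = 1 + R (L(R) = R + 1 = 1 + R)
-4270 - (L(0) + 1)² = -4270 - ((1 + 0) + 1)² = -4270 - (1 + 1)² = -4270 - 1*2² = -4270 - 1*4 = -4270 - 4 = -4274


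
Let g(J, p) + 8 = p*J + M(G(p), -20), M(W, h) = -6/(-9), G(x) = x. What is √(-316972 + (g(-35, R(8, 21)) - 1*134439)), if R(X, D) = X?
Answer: 7*I*√82965/3 ≈ 672.08*I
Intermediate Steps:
M(W, h) = ⅔ (M(W, h) = -6*(-⅑) = ⅔)
g(J, p) = -22/3 + J*p (g(J, p) = -8 + (p*J + ⅔) = -8 + (J*p + ⅔) = -8 + (⅔ + J*p) = -22/3 + J*p)
√(-316972 + (g(-35, R(8, 21)) - 1*134439)) = √(-316972 + ((-22/3 - 35*8) - 1*134439)) = √(-316972 + ((-22/3 - 280) - 134439)) = √(-316972 + (-862/3 - 134439)) = √(-316972 - 404179/3) = √(-1355095/3) = 7*I*√82965/3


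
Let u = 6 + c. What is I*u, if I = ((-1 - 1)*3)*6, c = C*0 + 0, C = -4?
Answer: -216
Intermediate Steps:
c = 0 (c = -4*0 + 0 = 0 + 0 = 0)
u = 6 (u = 6 + 0 = 6)
I = -36 (I = -2*3*6 = -6*6 = -36)
I*u = -36*6 = -216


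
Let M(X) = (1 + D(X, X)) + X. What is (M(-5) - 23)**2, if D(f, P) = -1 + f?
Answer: 1089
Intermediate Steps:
M(X) = 2*X (M(X) = (1 + (-1 + X)) + X = X + X = 2*X)
(M(-5) - 23)**2 = (2*(-5) - 23)**2 = (-10 - 23)**2 = (-33)**2 = 1089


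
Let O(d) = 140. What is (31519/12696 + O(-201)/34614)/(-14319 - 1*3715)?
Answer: -182129351/1320868301616 ≈ -0.00013789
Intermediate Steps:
(31519/12696 + O(-201)/34614)/(-14319 - 1*3715) = (31519/12696 + 140/34614)/(-14319 - 1*3715) = (31519*(1/12696) + 140*(1/34614))/(-14319 - 3715) = (31519/12696 + 70/17307)/(-18034) = (182129351/73243224)*(-1/18034) = -182129351/1320868301616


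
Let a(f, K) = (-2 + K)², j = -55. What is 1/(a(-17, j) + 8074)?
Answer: 1/11323 ≈ 8.8316e-5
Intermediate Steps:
1/(a(-17, j) + 8074) = 1/((-2 - 55)² + 8074) = 1/((-57)² + 8074) = 1/(3249 + 8074) = 1/11323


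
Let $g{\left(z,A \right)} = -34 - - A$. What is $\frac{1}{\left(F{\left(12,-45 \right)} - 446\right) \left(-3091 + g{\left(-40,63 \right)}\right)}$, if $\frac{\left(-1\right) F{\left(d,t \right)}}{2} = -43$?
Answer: $\frac{1}{1102320} \approx 9.0718 \cdot 10^{-7}$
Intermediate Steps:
$F{\left(d,t \right)} = 86$ ($F{\left(d,t \right)} = \left(-2\right) \left(-43\right) = 86$)
$g{\left(z,A \right)} = -34 + A$
$\frac{1}{\left(F{\left(12,-45 \right)} - 446\right) \left(-3091 + g{\left(-40,63 \right)}\right)} = \frac{1}{\left(86 - 446\right) \left(-3091 + \left(-34 + 63\right)\right)} = \frac{1}{\left(-360\right) \left(-3091 + 29\right)} = \frac{1}{\left(-360\right) \left(-3062\right)} = \frac{1}{1102320}$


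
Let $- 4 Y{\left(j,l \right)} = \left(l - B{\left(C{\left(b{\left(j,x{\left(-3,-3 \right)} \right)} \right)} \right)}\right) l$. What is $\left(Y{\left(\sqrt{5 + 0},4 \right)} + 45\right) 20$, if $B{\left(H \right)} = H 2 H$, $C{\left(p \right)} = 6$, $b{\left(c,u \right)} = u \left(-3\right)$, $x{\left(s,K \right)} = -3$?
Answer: $2260$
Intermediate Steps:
$b{\left(c,u \right)} = - 3 u$
$B{\left(H \right)} = 2 H^{2}$ ($B{\left(H \right)} = 2 H H = 2 H^{2}$)
$Y{\left(j,l \right)} = - \frac{l \left(-72 + l\right)}{4}$ ($Y{\left(j,l \right)} = - \frac{\left(l - 2 \cdot 6^{2}\right) l}{4} = - \frac{\left(l - 2 \cdot 36\right) l}{4} = - \frac{\left(l - 72\right) l}{4} = - \frac{\left(-72 + l\right) l}{4} = - \frac{l \left(-72 + l\right)}{4}$)
$\left(Y{\left(\sqrt{5 + 0},4 \right)} + 45\right) 20 = \left(\frac{1}{4} \cdot 4 \left(72 - 4\right) + 45\right) 20 = \left(\frac{1}{4} \cdot 4 \cdot 68 + 45\right) 20 = \left(68 + 45\right) 20 = 113 \cdot 20 = 2260$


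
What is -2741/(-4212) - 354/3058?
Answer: 3445465/6440148 ≈ 0.53500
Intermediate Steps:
-2741/(-4212) - 354/3058 = -2741*(-1/4212) - 354*1/3058 = 2741/4212 - 177/1529 = 3445465/6440148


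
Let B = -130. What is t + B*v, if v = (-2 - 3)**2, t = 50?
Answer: -3200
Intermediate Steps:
v = 25 (v = (-5)**2 = 25)
t + B*v = 50 - 130*25 = 50 - 3250 = -3200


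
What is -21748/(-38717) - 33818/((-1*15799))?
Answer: 6381962/2361737 ≈ 2.7022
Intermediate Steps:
-21748/(-38717) - 33818/((-1*15799)) = -21748*(-1/38717) - 33818/(-15799) = 21748/38717 - 33818*(-1/15799) = 21748/38717 + 914/427 = 6381962/2361737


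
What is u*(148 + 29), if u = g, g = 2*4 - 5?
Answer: 531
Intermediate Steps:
g = 3 (g = 8 - 5 = 3)
u = 3
u*(148 + 29) = 3*(148 + 29) = 3*177 = 531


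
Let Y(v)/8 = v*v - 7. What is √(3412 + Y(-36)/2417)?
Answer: 2*√4989362343/2417 ≈ 58.449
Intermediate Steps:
Y(v) = -56 + 8*v² (Y(v) = 8*(v*v - 7) = 8*(v² - 7) = 8*(-7 + v²) = -56 + 8*v²)
√(3412 + Y(-36)/2417) = √(3412 + (-56 + 8*(-36)²)/2417) = √(3412 + (-56 + 8*1296)*(1/2417)) = √(3412 + (-56 + 10368)*(1/2417)) = √(3412 + 10312*(1/2417)) = √(3412 + 10312/2417) = √(8257116/2417) = 2*√4989362343/2417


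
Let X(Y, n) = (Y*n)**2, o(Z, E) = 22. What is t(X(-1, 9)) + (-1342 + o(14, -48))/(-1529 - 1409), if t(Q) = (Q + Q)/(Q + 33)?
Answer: 52203/27911 ≈ 1.8703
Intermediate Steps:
X(Y, n) = Y**2*n**2
t(Q) = 2*Q/(33 + Q) (t(Q) = (2*Q)/(33 + Q) = 2*Q/(33 + Q))
t(X(-1, 9)) + (-1342 + o(14, -48))/(-1529 - 1409) = 2*((-1)**2*9**2)/(33 + (-1)**2*9**2) + (-1342 + 22)/(-1529 - 1409) = 2*(1*81)/(33 + 1*81) - 1320/(-2938) = 2*81/(33 + 81) - 1320*(-1/2938) = 2*81/114 + 660/1469 = 2*81*(1/114) + 660/1469 = 27/19 + 660/1469 = 52203/27911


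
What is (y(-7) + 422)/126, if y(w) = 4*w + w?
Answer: 43/14 ≈ 3.0714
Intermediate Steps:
y(w) = 5*w
(y(-7) + 422)/126 = (5*(-7) + 422)/126 = (-35 + 422)*(1/126) = 387*(1/126) = 43/14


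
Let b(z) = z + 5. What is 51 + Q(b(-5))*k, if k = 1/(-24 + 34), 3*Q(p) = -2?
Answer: 764/15 ≈ 50.933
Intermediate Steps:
b(z) = 5 + z
Q(p) = -⅔ (Q(p) = (⅓)*(-2) = -⅔)
k = ⅒ (k = 1/10 = ⅒ ≈ 0.10000)
51 + Q(b(-5))*k = 51 - ⅔*⅒ = 51 - 1/15 = 764/15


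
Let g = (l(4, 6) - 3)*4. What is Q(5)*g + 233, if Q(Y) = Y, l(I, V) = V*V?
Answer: 893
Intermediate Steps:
l(I, V) = V**2
g = 132 (g = (6**2 - 3)*4 = (36 - 3)*4 = 33*4 = 132)
Q(5)*g + 233 = 5*132 + 233 = 660 + 233 = 893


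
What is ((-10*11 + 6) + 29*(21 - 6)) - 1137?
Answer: -806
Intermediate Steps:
((-10*11 + 6) + 29*(21 - 6)) - 1137 = ((-110 + 6) + 29*15) - 1137 = (-104 + 435) - 1137 = 331 - 1137 = -806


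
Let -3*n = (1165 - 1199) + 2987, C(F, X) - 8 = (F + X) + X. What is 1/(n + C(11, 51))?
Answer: -3/2590 ≈ -0.0011583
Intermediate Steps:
C(F, X) = 8 + F + 2*X (C(F, X) = 8 + ((F + X) + X) = 8 + (F + 2*X) = 8 + F + 2*X)
n = -2953/3 (n = -((1165 - 1199) + 2987)/3 = -(-34 + 2987)/3 = -1/3*2953 = -2953/3 ≈ -984.33)
1/(n + C(11, 51)) = 1/(-2953/3 + (8 + 11 + 2*51)) = 1/(-2953/3 + (8 + 11 + 102)) = 1/(-2953/3 + 121) = 1/(-2590/3) = -3/2590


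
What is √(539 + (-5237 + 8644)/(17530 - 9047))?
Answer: 48*√16847238/8483 ≈ 23.225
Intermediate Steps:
√(539 + (-5237 + 8644)/(17530 - 9047)) = √(539 + 3407/8483) = √(4575744/8483) = 48*√16847238/8483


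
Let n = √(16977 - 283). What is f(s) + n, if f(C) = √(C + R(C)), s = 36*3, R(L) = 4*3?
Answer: √16694 + 2*√30 ≈ 140.16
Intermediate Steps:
R(L) = 12
s = 108
n = √16694 ≈ 129.21
f(C) = √(12 + C) (f(C) = √(C + 12) = √(12 + C))
f(s) + n = √(12 + 108) + √16694 = √120 + √16694 = 2*√30 + √16694 = √16694 + 2*√30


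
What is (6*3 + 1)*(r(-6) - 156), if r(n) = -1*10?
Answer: -3154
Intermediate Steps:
r(n) = -10
(6*3 + 1)*(r(-6) - 156) = (6*3 + 1)*(-10 - 156) = (18 + 1)*(-166) = 19*(-166) = -3154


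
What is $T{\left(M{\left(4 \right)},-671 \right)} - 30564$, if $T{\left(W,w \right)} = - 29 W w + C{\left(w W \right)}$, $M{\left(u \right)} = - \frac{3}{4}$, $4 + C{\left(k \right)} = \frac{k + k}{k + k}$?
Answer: $- \frac{180645}{4} \approx -45161.0$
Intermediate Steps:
$C{\left(k \right)} = -3$ ($C{\left(k \right)} = -4 + \frac{k + k}{k + k} = -4 + \frac{2 k}{2 k} = -4 + 2 k \frac{1}{2 k} = -4 + 1 = -3$)
$M{\left(u \right)} = - \frac{3}{4}$ ($M{\left(u \right)} = \left(-3\right) \frac{1}{4} = - \frac{3}{4}$)
$T{\left(W,w \right)} = -3 - 29 W w$ ($T{\left(W,w \right)} = - 29 W w - 3 = -3 - 29 W w$)
$T{\left(M{\left(4 \right)},-671 \right)} - 30564 = \left(-3 - \left(- \frac{87}{4}\right) \left(-671\right)\right) - 30564 = \left(-3 - \frac{58377}{4}\right) - 30564 = - \frac{58389}{4} - 30564 = - \frac{180645}{4}$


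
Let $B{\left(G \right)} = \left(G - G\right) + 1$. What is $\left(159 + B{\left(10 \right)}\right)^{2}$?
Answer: $25600$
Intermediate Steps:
$B{\left(G \right)} = 1$ ($B{\left(G \right)} = 0 + 1 = 1$)
$\left(159 + B{\left(10 \right)}\right)^{2} = \left(159 + 1\right)^{2} = 160^{2} = 25600$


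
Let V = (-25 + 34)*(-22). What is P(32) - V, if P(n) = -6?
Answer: 192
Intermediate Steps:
V = -198 (V = 9*(-22) = -198)
P(32) - V = -6 - 1*(-198) = -6 + 198 = 192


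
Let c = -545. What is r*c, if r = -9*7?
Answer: 34335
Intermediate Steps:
r = -63
r*c = -63*(-545) = 34335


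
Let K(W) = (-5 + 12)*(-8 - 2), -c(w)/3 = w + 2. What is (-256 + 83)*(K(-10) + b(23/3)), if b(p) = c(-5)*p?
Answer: 173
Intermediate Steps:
c(w) = -6 - 3*w (c(w) = -3*(w + 2) = -3*(2 + w) = -6 - 3*w)
K(W) = -70 (K(W) = 7*(-10) = -70)
b(p) = 9*p (b(p) = (-6 - 3*(-5))*p = (-6 + 15)*p = 9*p)
(-256 + 83)*(K(-10) + b(23/3)) = (-256 + 83)*(-70 + 9*(23/3)) = -173*(-70 + 9*(23*(⅓))) = -173*(-70 + 9*(23/3)) = -173*(-70 + 69) = -173*(-1) = 173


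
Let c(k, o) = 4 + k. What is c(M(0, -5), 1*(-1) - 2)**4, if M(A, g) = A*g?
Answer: 256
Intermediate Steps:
c(M(0, -5), 1*(-1) - 2)**4 = (4 + 0*(-5))**4 = (4 + 0)**4 = 4**4 = 256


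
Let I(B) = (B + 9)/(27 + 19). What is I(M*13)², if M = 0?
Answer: 81/2116 ≈ 0.038280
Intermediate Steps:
I(B) = 9/46 + B/46 (I(B) = (9 + B)/46 = (9 + B)*(1/46) = 9/46 + B/46)
I(M*13)² = (9/46 + (0*13)/46)² = (9/46 + (1/46)*0)² = (9/46 + 0)² = (9/46)² = 81/2116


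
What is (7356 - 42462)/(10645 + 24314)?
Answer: -11702/11653 ≈ -1.0042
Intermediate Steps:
(7356 - 42462)/(10645 + 24314) = -35106/34959 = -35106*1/34959 = -11702/11653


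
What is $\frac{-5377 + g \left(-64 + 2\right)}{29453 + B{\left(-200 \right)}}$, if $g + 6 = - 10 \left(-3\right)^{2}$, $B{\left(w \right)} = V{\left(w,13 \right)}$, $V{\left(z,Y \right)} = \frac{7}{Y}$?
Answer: $\frac{7475}{382896} \approx 0.019522$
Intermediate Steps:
$B{\left(w \right)} = \frac{7}{13}$
$g = -96$ ($g = -6 - 10 \left(-3\right)^{2} = -6 - 90 = -96$)
$\frac{-5377 + g \left(-64 + 2\right)}{29453 + B{\left(-200 \right)}} = \frac{-5377 - 96 \left(-64 + 2\right)}{29453 + \frac{7}{13}} = \frac{-5377 - -5952}{\frac{382896}{13}} = \left(-5377 + 5952\right) \frac{13}{382896} = 575 \cdot \frac{13}{382896} = \frac{7475}{382896}$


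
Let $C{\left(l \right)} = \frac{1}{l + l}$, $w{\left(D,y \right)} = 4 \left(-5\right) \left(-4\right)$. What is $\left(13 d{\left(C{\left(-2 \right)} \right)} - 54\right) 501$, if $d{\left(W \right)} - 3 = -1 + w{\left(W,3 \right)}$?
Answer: $507012$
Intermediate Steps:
$w{\left(D,y \right)} = 80$ ($w{\left(D,y \right)} = \left(-20\right) \left(-4\right) = 80$)
$C{\left(l \right)} = \frac{1}{2 l}$
$d{\left(W \right)} = 82$ ($d{\left(W \right)} = 3 + \left(-1 + 80\right) = 3 + 79 = 82$)
$\left(13 d{\left(C{\left(-2 \right)} \right)} - 54\right) 501 = \left(13 \cdot 82 - 54\right) 501 = \left(1066 - 54\right) 501 = 1012 \cdot 501 = 507012$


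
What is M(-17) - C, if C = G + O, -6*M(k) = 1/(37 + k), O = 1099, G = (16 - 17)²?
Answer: -132001/120 ≈ -1100.0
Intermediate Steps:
G = 1 (G = (-1)² = 1)
M(k) = -1/(6*(37 + k))
C = 1100 (C = 1 + 1099 = 1100)
M(-17) - C = -1/(222 + 6*(-17)) - 1*1100 = -1/(222 - 102) - 1100 = -1/120 - 1100 = -132001/120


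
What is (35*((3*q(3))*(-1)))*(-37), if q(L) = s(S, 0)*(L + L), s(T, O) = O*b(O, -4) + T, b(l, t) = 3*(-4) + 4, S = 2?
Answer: 46620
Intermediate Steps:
b(l, t) = -8 (b(l, t) = -12 + 4 = -8)
s(T, O) = T - 8*O (s(T, O) = O*(-8) + T = -8*O + T = T - 8*O)
q(L) = 4*L (q(L) = (2 - 8*0)*(L + L) = (2 + 0)*(2*L) = 2*(2*L) = 4*L)
(35*((3*q(3))*(-1)))*(-37) = (35*((3*(4*3))*(-1)))*(-37) = (35*((3*12)*(-1)))*(-37) = (35*(36*(-1)))*(-37) = (35*(-36))*(-37) = -1260*(-37) = 46620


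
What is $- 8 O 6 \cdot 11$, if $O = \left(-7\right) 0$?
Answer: $0$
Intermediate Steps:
$O = 0$
$- 8 O 6 \cdot 11 = \left(-8\right) 0 \cdot 6 \cdot 11 = 0 \cdot 66 = 0$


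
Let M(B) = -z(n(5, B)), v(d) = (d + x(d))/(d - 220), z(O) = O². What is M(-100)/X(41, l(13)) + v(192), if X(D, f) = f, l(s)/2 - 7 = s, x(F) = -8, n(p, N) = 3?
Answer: -1903/280 ≈ -6.7964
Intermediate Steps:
l(s) = 14 + 2*s
v(d) = (-8 + d)/(-220 + d) (v(d) = (d - 8)/(d - 220) = (-8 + d)/(-220 + d))
M(B) = -9 (M(B) = -1*3² = -1*9 = -9)
M(-100)/X(41, l(13)) + v(192) = -9/(14 + 2*13) + (-8 + 192)/(-220 + 192) = -9/(14 + 26) + 184/(-28) = -9/40 - 1/28*184 = -9*1/40 - 46/7 = -9/40 - 46/7 = -1903/280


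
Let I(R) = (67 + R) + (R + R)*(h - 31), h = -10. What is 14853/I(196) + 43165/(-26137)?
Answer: -1070608346/413199833 ≈ -2.5910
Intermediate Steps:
I(R) = 67 - 81*R (I(R) = (67 + R) + (R + R)*(-10 - 31) = (67 + R) + (2*R)*(-41) = (67 + R) - 82*R = 67 - 81*R)
14853/I(196) + 43165/(-26137) = 14853/(67 - 81*196) + 43165/(-26137) = 14853/(67 - 15876) + 43165*(-1/26137) = 14853/(-15809) - 43165/26137 = 14853*(-1/15809) - 43165/26137 = -14853/15809 - 43165/26137 = -1070608346/413199833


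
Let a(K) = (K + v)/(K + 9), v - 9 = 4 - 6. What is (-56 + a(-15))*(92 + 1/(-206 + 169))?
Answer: -558092/111 ≈ -5027.9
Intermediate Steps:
v = 7 (v = 9 + (4 - 6) = 9 - 2 = 7)
a(K) = (7 + K)/(9 + K) (a(K) = (K + 7)/(K + 9) = (7 + K)/(9 + K))
(-56 + a(-15))*(92 + 1/(-206 + 169)) = (-56 + (7 - 15)/(9 - 15))*(92 + 1/(-206 + 169)) = (-56 - 8/(-6))*(92 + 1/(-37)) = (-56 - ⅙*(-8))*(92 - 1/37) = (-56 + 4/3)*(3403/37) = -164/3*3403/37 = -558092/111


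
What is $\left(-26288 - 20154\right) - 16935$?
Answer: $-63377$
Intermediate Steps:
$\left(-26288 - 20154\right) - 16935 = -46442 - 16935 = -63377$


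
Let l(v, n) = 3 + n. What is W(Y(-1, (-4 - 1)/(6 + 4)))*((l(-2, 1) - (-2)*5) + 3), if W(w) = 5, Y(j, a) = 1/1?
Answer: 85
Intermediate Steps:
Y(j, a) = 1
W(Y(-1, (-4 - 1)/(6 + 4)))*((l(-2, 1) - (-2)*5) + 3) = 5*(((3 + 1) - (-2)*5) + 3) = 5*((4 - 1*(-10)) + 3) = 5*((4 + 10) + 3) = 5*(14 + 3) = 5*17 = 85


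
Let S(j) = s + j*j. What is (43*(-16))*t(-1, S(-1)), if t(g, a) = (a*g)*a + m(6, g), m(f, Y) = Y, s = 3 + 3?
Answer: 34400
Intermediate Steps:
s = 6
S(j) = 6 + j**2 (S(j) = 6 + j*j = 6 + j**2)
t(g, a) = g + g*a**2 (t(g, a) = (a*g)*a + g = g*a**2 + g = g + g*a**2)
(43*(-16))*t(-1, S(-1)) = (43*(-16))*(-(1 + (6 + (-1)**2)**2)) = -(-688)*(1 + (6 + 1)**2) = -(-688)*(1 + 7**2) = -(-688)*(1 + 49) = -(-688)*50 = -688*(-50) = 34400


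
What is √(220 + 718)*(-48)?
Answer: -48*√938 ≈ -1470.1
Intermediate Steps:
√(220 + 718)*(-48) = √938*(-48) = -48*√938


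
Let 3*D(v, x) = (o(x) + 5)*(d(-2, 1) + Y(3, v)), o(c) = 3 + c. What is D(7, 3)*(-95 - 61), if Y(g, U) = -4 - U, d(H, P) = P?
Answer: 5720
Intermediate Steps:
D(v, x) = (-3 - v)*(8 + x)/3 (D(v, x) = (((3 + x) + 5)*(1 + (-4 - v)))/3 = ((8 + x)*(-3 - v))/3 = ((-3 - v)*(8 + x))/3 = (-3 - v)*(8 + x)/3)
D(7, 3)*(-95 - 61) = (-8 - 1*3 - 8/3*7 - ⅓*7*3)*(-95 - 61) = (-8 - 3 - 56/3 - 7)*(-156) = -110/3*(-156) = 5720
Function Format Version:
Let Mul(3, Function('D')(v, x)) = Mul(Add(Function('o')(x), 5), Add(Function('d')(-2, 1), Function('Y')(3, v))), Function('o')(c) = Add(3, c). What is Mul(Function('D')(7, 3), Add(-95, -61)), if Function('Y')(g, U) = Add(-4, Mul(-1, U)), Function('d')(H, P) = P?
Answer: 5720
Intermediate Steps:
Function('D')(v, x) = Mul(Rational(1, 3), Add(-3, Mul(-1, v)), Add(8, x)) (Function('D')(v, x) = Mul(Rational(1, 3), Mul(Add(Add(3, x), 5), Add(1, Add(-4, Mul(-1, v))))) = Mul(Rational(1, 3), Mul(Add(8, x), Add(-3, Mul(-1, v)))) = Mul(Rational(1, 3), Mul(Add(-3, Mul(-1, v)), Add(8, x))) = Mul(Rational(1, 3), Add(-3, Mul(-1, v)), Add(8, x)))
Mul(Function('D')(7, 3), Add(-95, -61)) = Mul(Add(-8, Mul(-1, 3), Mul(Rational(-8, 3), 7), Mul(Rational(-1, 3), 7, 3)), Add(-95, -61)) = Mul(Add(-8, -3, Rational(-56, 3), -7), -156) = Mul(Rational(-110, 3), -156) = 5720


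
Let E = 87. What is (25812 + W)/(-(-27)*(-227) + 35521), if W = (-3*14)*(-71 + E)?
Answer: 6285/7348 ≈ 0.85534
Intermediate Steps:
W = -672 (W = (-3*14)*(-71 + 87) = -42*16 = -672)
(25812 + W)/(-(-27)*(-227) + 35521) = (25812 - 672)/(-(-27)*(-227) + 35521) = 25140/(-27*227 + 35521) = 25140/(-6129 + 35521) = 25140/29392 = 25140*(1/29392) = 6285/7348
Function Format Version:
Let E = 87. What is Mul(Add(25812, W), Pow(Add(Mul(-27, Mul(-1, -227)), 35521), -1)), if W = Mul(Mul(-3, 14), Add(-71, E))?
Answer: Rational(6285, 7348) ≈ 0.85534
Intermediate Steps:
W = -672 (W = Mul(Mul(-3, 14), Add(-71, 87)) = Mul(-42, 16) = -672)
Mul(Add(25812, W), Pow(Add(Mul(-27, Mul(-1, -227)), 35521), -1)) = Mul(Add(25812, -672), Pow(Add(Mul(-27, Mul(-1, -227)), 35521), -1)) = Mul(25140, Pow(Add(Mul(-27, 227), 35521), -1)) = Mul(25140, Pow(Add(-6129, 35521), -1)) = Mul(25140, Pow(29392, -1)) = Mul(25140, Rational(1, 29392)) = Rational(6285, 7348)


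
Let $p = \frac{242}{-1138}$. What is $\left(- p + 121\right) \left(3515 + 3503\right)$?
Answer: $\frac{484031460}{569} \approx 8.5067 \cdot 10^{5}$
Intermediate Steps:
$p = - \frac{121}{569}$ ($p = 242 \left(- \frac{1}{1138}\right) = - \frac{121}{569} \approx -0.21265$)
$\left(- p + 121\right) \left(3515 + 3503\right) = \left(\left(-1\right) \left(- \frac{121}{569}\right) + 121\right) \left(3515 + 3503\right) = \left(\frac{121}{569} + 121\right) 7018 = \frac{68970}{569} \cdot 7018 = \frac{484031460}{569}$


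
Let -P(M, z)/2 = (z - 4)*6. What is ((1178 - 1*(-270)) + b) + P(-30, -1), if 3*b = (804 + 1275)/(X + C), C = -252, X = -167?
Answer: 631159/419 ≈ 1506.3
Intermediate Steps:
P(M, z) = 48 - 12*z (P(M, z) = -2*(z - 4)*6 = -2*(-4 + z)*6 = -2*(-24 + 6*z) = 48 - 12*z)
b = -693/419 (b = ((804 + 1275)/(-167 - 252))/3 = (2079/(-419))/3 = (2079*(-1/419))/3 = (⅓)*(-2079/419) = -693/419 ≈ -1.6539)
((1178 - 1*(-270)) + b) + P(-30, -1) = ((1178 - 1*(-270)) - 693/419) + (48 - 12*(-1)) = ((1178 + 270) - 693/419) + (48 + 12) = (1448 - 693/419) + 60 = 606019/419 + 60 = 631159/419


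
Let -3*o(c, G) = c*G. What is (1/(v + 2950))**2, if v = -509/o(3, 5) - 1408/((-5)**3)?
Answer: 15625/146599391689 ≈ 1.0658e-7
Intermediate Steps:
o(c, G) = -G*c/3 (o(c, G) = -c*G/3 = -G*c/3)
v = 14133/125 (v = -509/((-1/3*5*3)) - 1408/((-5)**3) = -509/(-5) - 1408/(-125) = -509*(-1/5) - 1408*(-1/125) = 509/5 + 1408/125 = 14133/125 ≈ 113.06)
(1/(v + 2950))**2 = (1/(14133/125 + 2950))**2 = (1/(382883/125))**2 = (125/382883)**2 = 15625/146599391689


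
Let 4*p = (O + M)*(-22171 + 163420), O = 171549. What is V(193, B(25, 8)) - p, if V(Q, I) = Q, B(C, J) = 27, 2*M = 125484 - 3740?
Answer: -32829233057/4 ≈ -8.2073e+9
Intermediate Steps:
M = 60872 (M = (125484 - 3740)/2 = (1/2)*121744 = 60872)
p = 32829233829/4 (p = ((171549 + 60872)*(-22171 + 163420))/4 = (232421*141249)/4 = (1/4)*32829233829 = 32829233829/4 ≈ 8.2073e+9)
V(193, B(25, 8)) - p = 193 - 1*32829233829/4 = 193 - 32829233829/4 = -32829233057/4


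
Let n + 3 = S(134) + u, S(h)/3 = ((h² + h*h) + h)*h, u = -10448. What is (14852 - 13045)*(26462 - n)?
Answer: -26117617253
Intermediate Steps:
S(h) = 3*h*(h + 2*h²) (S(h) = 3*(((h² + h*h) + h)*h) = 3*(((h² + h²) + h)*h) = 3*((2*h² + h)*h) = 3*((h + 2*h²)*h) = 3*(h*(h + 2*h²)) = 3*h*(h + 2*h²))
n = 14480041 (n = -3 + (134²*(3 + 6*134) - 10448) = -3 + (17956*(3 + 804) - 10448) = -3 + (17956*807 - 10448) = -3 + (14490492 - 10448) = -3 + 14480044 = 14480041)
(14852 - 13045)*(26462 - n) = (14852 - 13045)*(26462 - 1*14480041) = 1807*(26462 - 14480041) = 1807*(-14453579) = -26117617253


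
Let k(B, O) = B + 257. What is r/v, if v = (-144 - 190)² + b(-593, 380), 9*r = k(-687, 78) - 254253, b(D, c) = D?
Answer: -254683/998667 ≈ -0.25502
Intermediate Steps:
k(B, O) = 257 + B
r = -254683/9 (r = ((257 - 687) - 254253)/9 = (-430 - 254253)/9 = (⅑)*(-254683) = -254683/9 ≈ -28298.)
v = 110963 (v = (-144 - 190)² - 593 = (-334)² - 593 = 111556 - 593 = 110963)
r/v = -254683/9/110963 = -254683/9*1/110963 = -254683/998667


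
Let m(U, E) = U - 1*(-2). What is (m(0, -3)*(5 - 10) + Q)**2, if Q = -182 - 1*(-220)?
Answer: 784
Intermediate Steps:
m(U, E) = 2 + U (m(U, E) = U + 2 = 2 + U)
Q = 38 (Q = -182 + 220 = 38)
(m(0, -3)*(5 - 10) + Q)**2 = ((2 + 0)*(5 - 10) + 38)**2 = (2*(-5) + 38)**2 = (-10 + 38)**2 = 28**2 = 784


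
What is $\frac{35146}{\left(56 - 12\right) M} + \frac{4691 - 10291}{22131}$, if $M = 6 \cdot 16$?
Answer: $\frac{125693621}{15580224} \approx 8.0675$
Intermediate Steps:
$M = 96$
$\frac{35146}{\left(56 - 12\right) M} + \frac{4691 - 10291}{22131} = \frac{35146}{\left(56 - 12\right) 96} + \frac{4691 - 10291}{22131} = \frac{35146}{44 \cdot 96} - \frac{5600}{22131} = \frac{35146}{4224} - \frac{5600}{22131} = 35146 \cdot \frac{1}{4224} - \frac{5600}{22131} = \frac{17573}{2112} - \frac{5600}{22131} = \frac{125693621}{15580224}$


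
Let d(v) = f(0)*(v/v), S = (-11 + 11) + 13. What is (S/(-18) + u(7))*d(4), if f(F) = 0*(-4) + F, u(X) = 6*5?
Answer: 0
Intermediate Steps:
u(X) = 30
S = 13 (S = 0 + 13 = 13)
f(F) = F (f(F) = 0 + F = F)
d(v) = 0 (d(v) = 0*(v/v) = 0*1 = 0)
(S/(-18) + u(7))*d(4) = (13/(-18) + 30)*0 = (13*(-1/18) + 30)*0 = (-13/18 + 30)*0 = (527/18)*0 = 0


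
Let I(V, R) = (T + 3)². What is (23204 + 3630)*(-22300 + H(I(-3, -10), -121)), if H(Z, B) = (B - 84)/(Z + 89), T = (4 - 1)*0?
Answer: -29324262285/49 ≈ -5.9845e+8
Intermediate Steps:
T = 0 (T = 3*0 = 0)
I(V, R) = 9 (I(V, R) = (0 + 3)² = 3² = 9)
H(Z, B) = (-84 + B)/(89 + Z)
(23204 + 3630)*(-22300 + H(I(-3, -10), -121)) = (23204 + 3630)*(-22300 + (-84 - 121)/(89 + 9)) = 26834*(-22300 - 205/98) = 26834*(-2185605/98) = -29324262285/49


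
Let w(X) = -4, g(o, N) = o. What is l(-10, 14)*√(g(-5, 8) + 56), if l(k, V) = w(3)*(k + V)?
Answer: -16*√51 ≈ -114.26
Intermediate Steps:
l(k, V) = -4*V - 4*k (l(k, V) = -4*(k + V) = -4*(V + k) = -4*V - 4*k)
l(-10, 14)*√(g(-5, 8) + 56) = (-4*14 - 4*(-10))*√(-5 + 56) = (-56 + 40)*√51 = -16*√51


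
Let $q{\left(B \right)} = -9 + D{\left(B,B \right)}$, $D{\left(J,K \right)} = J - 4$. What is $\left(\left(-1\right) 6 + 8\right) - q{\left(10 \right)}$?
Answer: $5$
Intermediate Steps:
$D{\left(J,K \right)} = -4 + J$
$q{\left(B \right)} = -13 + B$ ($q{\left(B \right)} = -9 + \left(-4 + B\right) = -13 + B$)
$\left(\left(-1\right) 6 + 8\right) - q{\left(10 \right)} = \left(\left(-1\right) 6 + 8\right) - \left(-13 + 10\right) = \left(-6 + 8\right) - -3 = 2 + 3 = 5$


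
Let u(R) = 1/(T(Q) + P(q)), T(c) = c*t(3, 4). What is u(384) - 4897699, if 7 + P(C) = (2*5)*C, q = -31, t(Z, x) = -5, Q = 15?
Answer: -1919898009/392 ≈ -4.8977e+6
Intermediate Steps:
P(C) = -7 + 10*C (P(C) = -7 + (2*5)*C = -7 + 10*C)
T(c) = -5*c (T(c) = c*(-5) = -5*c)
u(R) = -1/392 (u(R) = 1/(-5*15 + (-7 + 10*(-31))) = 1/(-75 + (-7 - 310)) = 1/(-75 - 317) = 1/(-392) = -1/392)
u(384) - 4897699 = -1/392 - 4897699 = -1919898009/392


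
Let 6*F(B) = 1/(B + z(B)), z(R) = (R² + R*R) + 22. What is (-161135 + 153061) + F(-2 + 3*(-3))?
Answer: -12256331/1518 ≈ -8074.0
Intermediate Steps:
z(R) = 22 + 2*R² (z(R) = (R² + R²) + 22 = 2*R² + 22 = 22 + 2*R²)
F(B) = 1/(6*(22 + B + 2*B²)) (F(B) = 1/(6*(B + (22 + 2*B²))) = 1/(6*(22 + B + 2*B²)))
(-161135 + 153061) + F(-2 + 3*(-3)) = (-161135 + 153061) + 1/(6*(22 + (-2 + 3*(-3)) + 2*(-2 + 3*(-3))²)) = -8074 + 1/(6*(22 + (-2 - 9) + 2*(-2 - 9)²)) = -8074 + 1/(6*(22 - 11 + 2*(-11)²)) = -8074 + 1/(6*(22 - 11 + 2*121)) = -8074 + 1/(6*(22 - 11 + 242)) = -8074 + (⅙)/253 = -8074 + (⅙)*(1/253) = -8074 + 1/1518 = -12256331/1518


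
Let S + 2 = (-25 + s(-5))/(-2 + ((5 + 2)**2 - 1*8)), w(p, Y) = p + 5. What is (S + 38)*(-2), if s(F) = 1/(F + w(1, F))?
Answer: -920/13 ≈ -70.769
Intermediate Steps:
w(p, Y) = 5 + p
s(F) = 1/(6 + F) (s(F) = 1/(F + (5 + 1)) = 1/(F + 6) = 1/(6 + F))
S = -34/13 (S = -2 + (-25 + 1/(6 - 5))/(-2 + ((5 + 2)**2 - 1*8)) = -2 + (-25 + 1/1)/(-2 + (7**2 - 8)) = -2 + (-25 + 1)/(-2 + (49 - 8)) = -2 - 24/(-2 + 41) = -2 - 24/39 = -2 - 24*1/39 = -2 - 8/13 = -34/13 ≈ -2.6154)
(S + 38)*(-2) = (-34/13 + 38)*(-2) = (460/13)*(-2) = -920/13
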